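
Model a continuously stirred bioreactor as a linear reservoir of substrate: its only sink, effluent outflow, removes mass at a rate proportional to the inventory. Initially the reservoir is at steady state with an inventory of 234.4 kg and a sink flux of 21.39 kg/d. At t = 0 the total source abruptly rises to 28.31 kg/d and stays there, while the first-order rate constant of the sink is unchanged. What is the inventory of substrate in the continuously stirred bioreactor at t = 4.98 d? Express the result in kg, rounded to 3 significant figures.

262 kg

Residence time τ = M₀/F₀ = 10.96 d. The eventual steady state is M_∞ = M₀·(F₁/F₀) = 234.4 × 28.31/21.39 = 310.23 kg.
The anomaly ΔM(t) = M(t) − M_∞ decays as ΔM₀·e^(−t/τ) with ΔM₀ = 234.4 − 310.23 = −75.83 kg.
At t = 4.98 d, e^(−t/τ) = e^(−0.4544) = 0.6348, so ΔM = −48.14 kg and M = 310.23 − 48.14 = 262.09 kg.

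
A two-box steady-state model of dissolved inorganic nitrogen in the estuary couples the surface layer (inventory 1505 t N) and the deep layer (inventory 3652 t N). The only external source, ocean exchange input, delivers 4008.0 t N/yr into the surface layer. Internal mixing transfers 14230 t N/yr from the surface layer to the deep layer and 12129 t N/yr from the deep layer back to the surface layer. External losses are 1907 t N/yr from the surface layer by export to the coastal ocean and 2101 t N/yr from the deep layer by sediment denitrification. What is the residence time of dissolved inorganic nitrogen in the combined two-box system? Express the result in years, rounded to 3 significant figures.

1.29 yr

Treat the two boxes together as one reservoir: the mixing fluxes between them are internal recycling, so τ = ΣM / Σ(external losses).
M_total = 1505 + 3652 = 5157.0 t N.
ΣF_external_out = 1907 + 2101 = 4008.0 t N/yr.
τ = M_total / ΣF_ext = 5157.0 / 4008.0 = 1.287 yr.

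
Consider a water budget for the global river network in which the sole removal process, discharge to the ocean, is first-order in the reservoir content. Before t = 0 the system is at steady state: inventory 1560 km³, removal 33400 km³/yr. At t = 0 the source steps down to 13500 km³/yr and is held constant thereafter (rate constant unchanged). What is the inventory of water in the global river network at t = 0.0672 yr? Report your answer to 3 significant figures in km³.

851 km³

The sink rate constant is k = F₀/M₀ = 33400/1560 = 21.41 yr⁻¹.
Solving dM/dt = F₁ − kM with M(0) = M₀ gives M(t) = F₁/k + (M₀ − F₁/k)·e^(−kt).
F₁/k = 13500/21.41 = 630.54 km³; kt = 21.41 × 0.0672 = 1.439, e^(−kt) = 0.2372.
M(0.0672) = 630.54 + (1560 − 630.54) × 0.2372 = 630.54 + 220.5 = 851.03 km³.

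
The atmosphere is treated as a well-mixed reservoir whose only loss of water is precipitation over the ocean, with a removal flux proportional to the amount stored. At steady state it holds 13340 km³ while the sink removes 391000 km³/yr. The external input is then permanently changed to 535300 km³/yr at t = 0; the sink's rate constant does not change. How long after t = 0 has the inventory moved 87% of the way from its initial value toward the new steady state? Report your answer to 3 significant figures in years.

0.0696 yr

τ = M₀/F₀ = 13340/391000 = 0.03412 yr.
The remaining gap fraction is e^(−t/τ); 87% covered ⇒ e^(−t/τ) = 0.130.
t = −τ ln(0.130) = 0.03412 × 2.040 = 0.06961 yr.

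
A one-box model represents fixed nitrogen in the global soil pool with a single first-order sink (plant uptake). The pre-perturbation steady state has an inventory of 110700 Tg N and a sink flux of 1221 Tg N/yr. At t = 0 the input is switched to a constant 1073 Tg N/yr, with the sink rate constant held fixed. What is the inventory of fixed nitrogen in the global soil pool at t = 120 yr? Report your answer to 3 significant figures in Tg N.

101000 Tg N

τ = M₀/F₀ = 110700/1221 = 90.66 yr; rate constant k = 1/τ.
New steady state M_∞ = F₁/k = F₁·τ = 1073 × 90.66 = 97282 Tg N.
M(t) = M_∞ + (M₀ − M_∞)·e^(−t/τ); t/τ = 120/90.66 = 1.324, so e^(−t/τ) = 0.2662.
M(t) = 97282 + 13420 × 0.2662 = 100850 Tg N.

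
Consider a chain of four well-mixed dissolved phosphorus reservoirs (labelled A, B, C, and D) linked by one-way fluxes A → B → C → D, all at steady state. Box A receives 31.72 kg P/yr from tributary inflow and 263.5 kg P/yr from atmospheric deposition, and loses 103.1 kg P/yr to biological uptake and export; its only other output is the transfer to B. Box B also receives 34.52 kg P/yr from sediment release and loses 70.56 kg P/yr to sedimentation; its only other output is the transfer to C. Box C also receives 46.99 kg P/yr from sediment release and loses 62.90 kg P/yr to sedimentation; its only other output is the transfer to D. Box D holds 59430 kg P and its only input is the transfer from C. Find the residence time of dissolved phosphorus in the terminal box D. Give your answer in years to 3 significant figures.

424 yr

Box A: F(A→B) = (31.72 + 263.5) − 103.1 = 192.12 kg P/yr.
Box B: F(B→C) = (192.12 + 34.52) − 70.56 = 156.08 kg P/yr.
Box C: F(C→D) = (156.08 + 46.99) − 62.90 = 140.17 kg P/yr.
Box D throughput = its input = 140.17 kg P/yr; τ = 59430 / 140.17 = 424.0 yr.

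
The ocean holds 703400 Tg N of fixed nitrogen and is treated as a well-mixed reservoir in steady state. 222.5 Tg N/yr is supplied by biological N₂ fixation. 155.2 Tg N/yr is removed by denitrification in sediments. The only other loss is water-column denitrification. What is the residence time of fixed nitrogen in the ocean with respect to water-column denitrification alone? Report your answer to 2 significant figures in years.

At steady state ΣF_in = ΣF_out.
ΣF_in = 222.50 Tg N/yr.
Water-column denitrification flux = ΣF_in − (155.2) = 222.50 − 155.2 = 67.30 Tg N/yr.
τ = M / F = 703400 / 67.30 = 10450 yr.

10000 yr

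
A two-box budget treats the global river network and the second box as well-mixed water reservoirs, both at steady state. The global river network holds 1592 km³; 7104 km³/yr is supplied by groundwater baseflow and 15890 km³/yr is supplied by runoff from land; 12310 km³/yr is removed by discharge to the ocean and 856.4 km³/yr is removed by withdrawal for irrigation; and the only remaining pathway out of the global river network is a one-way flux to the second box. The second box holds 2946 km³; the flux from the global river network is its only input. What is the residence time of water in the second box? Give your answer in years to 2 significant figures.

Balance the global river network: ΣF_in = 7104 + 15890 = 22994 km³/yr.
Flux to the second box = ΣF_in − (12310 + 856.4) = 9827.6 km³/yr.
At steady state the output of the second box equals its input, 9827.6 km³/yr.
τ = M / F = 2946 / 9827.6 = 0.2998 yr.

0.30 yr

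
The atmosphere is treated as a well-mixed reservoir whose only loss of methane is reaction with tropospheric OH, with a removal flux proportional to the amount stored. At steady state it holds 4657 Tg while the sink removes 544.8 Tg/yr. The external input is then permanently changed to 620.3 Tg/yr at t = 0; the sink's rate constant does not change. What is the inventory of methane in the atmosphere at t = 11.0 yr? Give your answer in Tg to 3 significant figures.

5120 Tg

τ = M₀/F₀ = 4657/544.8 = 8.548 yr; rate constant k = 1/τ.
New steady state M_∞ = F₁/k = F₁·τ = 620.3 × 8.548 = 5302.4 Tg.
M(t) = M_∞ + (M₀ − M_∞)·e^(−t/τ); t/τ = 11.0/8.548 = 1.287, so e^(−t/τ) = 0.2761.
M(t) = 5302.4 − 645.4 × 0.2761 = 5124.2 Tg.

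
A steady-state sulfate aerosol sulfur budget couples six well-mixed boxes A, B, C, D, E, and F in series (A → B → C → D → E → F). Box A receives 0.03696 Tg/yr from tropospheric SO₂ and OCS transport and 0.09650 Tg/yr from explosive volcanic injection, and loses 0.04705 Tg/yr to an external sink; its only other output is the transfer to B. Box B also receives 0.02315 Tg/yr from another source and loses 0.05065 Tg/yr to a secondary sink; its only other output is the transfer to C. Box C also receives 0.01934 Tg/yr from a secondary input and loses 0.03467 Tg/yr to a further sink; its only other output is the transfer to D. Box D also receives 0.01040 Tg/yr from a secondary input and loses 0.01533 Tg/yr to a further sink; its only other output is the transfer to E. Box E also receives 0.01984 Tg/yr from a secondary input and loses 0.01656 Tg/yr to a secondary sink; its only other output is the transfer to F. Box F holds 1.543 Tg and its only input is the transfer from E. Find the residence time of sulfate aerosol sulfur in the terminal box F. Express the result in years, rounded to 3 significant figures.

36.8 yr

Box A: F(A→B) = (0.03696 + 0.09650) − 0.04705 = 0.086410 Tg/yr.
Box B: F(B→C) = (0.086410 + 0.02315) − 0.05065 = 0.058910 Tg/yr.
Box C: F(C→D) = (0.058910 + 0.01934) − 0.03467 = 0.043580 Tg/yr.
Box D: F(D→E) = (0.043580 + 0.01040) − 0.01533 = 0.038650 Tg/yr.
Box E: F(E→F) = (0.038650 + 0.01984) − 0.01656 = 0.041930 Tg/yr.
Box F throughput = its input = 0.041930 Tg/yr; τ = 1.543 / 0.041930 = 36.80 yr.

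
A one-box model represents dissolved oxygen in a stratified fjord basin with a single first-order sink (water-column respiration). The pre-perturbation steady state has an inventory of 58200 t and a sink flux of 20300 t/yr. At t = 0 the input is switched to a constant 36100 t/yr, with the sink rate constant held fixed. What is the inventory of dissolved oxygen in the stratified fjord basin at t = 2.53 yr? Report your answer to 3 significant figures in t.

τ = M₀/F₀ = 58200/20300 = 2.867 yr; rate constant k = 1/τ.
New steady state M_∞ = F₁/k = F₁·τ = 36100 × 2.867 = 103500 t.
M(t) = M_∞ + (M₀ − M_∞)·e^(−t/τ); t/τ = 2.53/2.867 = 0.8825, so e^(−t/τ) = 0.4138.
M(t) = 103500 − 45300 × 0.4138 = 84756 t.

84800 t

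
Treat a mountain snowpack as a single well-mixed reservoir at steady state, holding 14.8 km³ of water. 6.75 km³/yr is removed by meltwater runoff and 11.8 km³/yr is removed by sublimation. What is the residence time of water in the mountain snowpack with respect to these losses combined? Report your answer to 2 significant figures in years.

Total removal = 6.750 + 11.80 = 18.550 km³/yr.
τ = M / ΣF_out = 14.8 / 18.550 = 0.7978 yr.

0.80 yr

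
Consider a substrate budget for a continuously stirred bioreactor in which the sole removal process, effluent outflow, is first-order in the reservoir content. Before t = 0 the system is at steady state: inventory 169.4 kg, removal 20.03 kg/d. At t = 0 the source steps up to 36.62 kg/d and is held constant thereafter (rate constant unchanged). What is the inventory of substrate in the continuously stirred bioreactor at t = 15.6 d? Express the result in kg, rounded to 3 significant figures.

Residence time τ = M₀/F₀ = 8.457 d. The eventual steady state is M_∞ = M₀·(F₁/F₀) = 169.4 × 36.62/20.03 = 309.71 kg.
The anomaly ΔM(t) = M(t) − M_∞ decays as ΔM₀·e^(−t/τ) with ΔM₀ = 169.4 − 309.71 = −140.3 kg.
At t = 15.6 d, e^(−t/τ) = e^(−1.845) = 0.1581, so ΔM = −22.18 kg and M = 309.71 − 22.18 = 287.52 kg.

288 kg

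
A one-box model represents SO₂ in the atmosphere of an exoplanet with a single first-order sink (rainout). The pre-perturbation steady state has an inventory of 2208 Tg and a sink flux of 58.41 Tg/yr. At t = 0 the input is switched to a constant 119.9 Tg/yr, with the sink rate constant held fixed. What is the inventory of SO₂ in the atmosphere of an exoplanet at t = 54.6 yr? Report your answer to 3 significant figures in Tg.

Residence time τ = M₀/F₀ = 37.80 yr. The eventual steady state is M_∞ = M₀·(F₁/F₀) = 2208 × 119.9/58.41 = 4532.4 Tg.
The anomaly ΔM(t) = M(t) − M_∞ decays as ΔM₀·e^(−t/τ) with ΔM₀ = 2208 − 4532.4 = −2324 Tg.
At t = 54.6 yr, e^(−t/τ) = e^(−1.444) = 0.2359, so ΔM = −548.3 Tg and M = 4532.4 − 548.3 = 3984.1 Tg.

3980 Tg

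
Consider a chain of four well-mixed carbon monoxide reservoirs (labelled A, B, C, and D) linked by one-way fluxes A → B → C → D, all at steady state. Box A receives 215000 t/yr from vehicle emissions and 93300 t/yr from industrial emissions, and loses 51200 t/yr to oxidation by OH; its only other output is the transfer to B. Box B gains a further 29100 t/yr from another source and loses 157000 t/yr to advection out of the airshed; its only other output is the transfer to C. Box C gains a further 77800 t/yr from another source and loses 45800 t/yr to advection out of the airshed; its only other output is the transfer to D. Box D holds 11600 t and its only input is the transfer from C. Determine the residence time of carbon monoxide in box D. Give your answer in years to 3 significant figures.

0.0720 yr

Box A: F(A→B) = (215000 + 93300) − 51200 = 257100 t/yr.
Box B: F(B→C) = (257100 + 29100) − 157000 = 129200 t/yr.
Box C: F(C→D) = (129200 + 77800) − 45800 = 161200 t/yr.
Box D throughput = its input = 161200 t/yr; τ = 11600 / 161200 = 0.07196 yr.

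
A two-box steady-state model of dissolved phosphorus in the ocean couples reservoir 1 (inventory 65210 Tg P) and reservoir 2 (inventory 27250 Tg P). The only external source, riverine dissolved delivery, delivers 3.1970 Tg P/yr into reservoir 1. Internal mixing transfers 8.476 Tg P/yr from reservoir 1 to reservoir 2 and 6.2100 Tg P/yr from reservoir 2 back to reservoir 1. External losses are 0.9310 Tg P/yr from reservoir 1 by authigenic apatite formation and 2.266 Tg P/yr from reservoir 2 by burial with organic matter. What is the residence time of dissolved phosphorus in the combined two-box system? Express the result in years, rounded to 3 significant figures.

For the system as a whole, the A↔B exchange is internal and contributes nothing to the throughput; only the external sinks remove mass.
M_total = 65210 + 27250 = 92460 Tg P.
ΣF_external_out = 0.9310 + 2.266 = 3.1970 Tg P/yr.
τ = M_total / ΣF_ext = 92460 / 3.1970 = 28920 yr.

28900 yr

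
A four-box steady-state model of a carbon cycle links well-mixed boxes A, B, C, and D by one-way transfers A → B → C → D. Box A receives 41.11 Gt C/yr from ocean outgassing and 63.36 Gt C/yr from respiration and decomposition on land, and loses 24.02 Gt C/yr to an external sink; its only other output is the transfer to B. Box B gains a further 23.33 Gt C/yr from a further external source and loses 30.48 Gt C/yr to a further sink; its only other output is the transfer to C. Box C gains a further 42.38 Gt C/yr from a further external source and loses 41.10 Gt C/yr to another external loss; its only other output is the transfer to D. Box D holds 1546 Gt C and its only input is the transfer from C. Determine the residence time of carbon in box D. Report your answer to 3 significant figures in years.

20.7 yr

Box A: F(A→B) = (41.11 + 63.36) − 24.02 = 80.450 Gt C/yr.
Box B: F(B→C) = (80.450 + 23.33) − 30.48 = 73.300 Gt C/yr.
Box C: F(C→D) = (73.300 + 42.38) − 41.10 = 74.580 Gt C/yr.
Box D throughput = its input = 74.580 Gt C/yr; τ = 1546 / 74.580 = 20.73 yr.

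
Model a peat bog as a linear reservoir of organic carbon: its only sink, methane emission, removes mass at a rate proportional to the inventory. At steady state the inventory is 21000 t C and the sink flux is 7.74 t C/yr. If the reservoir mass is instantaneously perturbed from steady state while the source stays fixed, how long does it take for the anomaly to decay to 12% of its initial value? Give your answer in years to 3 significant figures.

5750 yr

For a linear reservoir the anomaly decays as exp(−t/τ) with τ = M/F = 21000/7.74 = 2713 yr.
exp(−t/τ) = 0.12 ⇒ t = −τ ln(0.12) = 2713 × 2.120 = 5753 yr.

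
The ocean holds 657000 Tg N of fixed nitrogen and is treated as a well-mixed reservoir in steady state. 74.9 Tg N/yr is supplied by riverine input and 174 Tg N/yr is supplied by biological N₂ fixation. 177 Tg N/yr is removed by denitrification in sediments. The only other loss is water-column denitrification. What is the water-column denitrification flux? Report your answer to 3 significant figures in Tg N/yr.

71.9 Tg N/yr

At steady state ΣF_in = ΣF_out.
ΣF_in = 74.9 + 174 = 248.90 Tg N/yr.
Water-column denitrification flux = ΣF_in − (177) = 248.90 − 177.0 = 71.90 Tg N/yr.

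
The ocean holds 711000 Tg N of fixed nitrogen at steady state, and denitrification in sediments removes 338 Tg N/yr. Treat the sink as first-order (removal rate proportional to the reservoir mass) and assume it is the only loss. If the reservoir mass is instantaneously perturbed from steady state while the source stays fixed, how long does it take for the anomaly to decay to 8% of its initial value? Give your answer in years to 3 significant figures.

5310 yr

For a linear reservoir the anomaly decays as exp(−t/τ) with τ = M/F = 711000/338 = 2104 yr.
exp(−t/τ) = 0.08 ⇒ t = −τ ln(0.08) = 2104 × 2.526 = 5313 yr.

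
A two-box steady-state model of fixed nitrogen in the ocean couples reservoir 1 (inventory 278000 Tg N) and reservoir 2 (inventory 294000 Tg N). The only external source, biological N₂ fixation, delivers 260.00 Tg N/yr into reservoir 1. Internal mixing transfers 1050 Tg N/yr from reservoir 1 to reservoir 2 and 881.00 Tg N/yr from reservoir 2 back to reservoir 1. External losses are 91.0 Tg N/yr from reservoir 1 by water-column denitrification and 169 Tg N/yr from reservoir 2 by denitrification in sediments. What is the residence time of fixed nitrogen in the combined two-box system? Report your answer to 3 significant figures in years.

2200 yr

For the system as a whole, the A↔B exchange is internal and contributes nothing to the throughput; only the external sinks remove mass.
M_total = 278000 + 294000 = 572000 Tg N.
ΣF_external_out = 91.0 + 169 = 260.00 Tg N/yr.
τ = M_total / ΣF_ext = 572000 / 260.00 = 2200 yr.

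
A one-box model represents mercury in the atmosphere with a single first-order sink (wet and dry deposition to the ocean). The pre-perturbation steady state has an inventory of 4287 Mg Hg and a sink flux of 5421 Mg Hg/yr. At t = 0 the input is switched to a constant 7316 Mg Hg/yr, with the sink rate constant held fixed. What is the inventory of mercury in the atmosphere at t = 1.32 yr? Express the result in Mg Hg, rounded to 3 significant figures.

5500 Mg Hg

τ = M₀/F₀ = 4287/5421 = 0.7908 yr; rate constant k = 1/τ.
New steady state M_∞ = F₁/k = F₁·τ = 7316 × 0.7908 = 5785.6 Mg Hg.
M(t) = M_∞ + (M₀ − M_∞)·e^(−t/τ); t/τ = 1.32/0.7908 = 1.669, so e^(−t/τ) = 0.1884.
M(t) = 5785.6 − 1499 × 0.1884 = 5503.3 Mg Hg.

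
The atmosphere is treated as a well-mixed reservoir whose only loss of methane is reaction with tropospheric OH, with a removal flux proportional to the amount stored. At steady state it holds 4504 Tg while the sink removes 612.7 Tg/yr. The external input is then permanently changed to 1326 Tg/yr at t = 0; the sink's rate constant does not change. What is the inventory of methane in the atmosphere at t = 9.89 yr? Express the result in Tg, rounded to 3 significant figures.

Residence time τ = M₀/F₀ = 7.351 yr. The eventual steady state is M_∞ = M₀·(F₁/F₀) = 4504 × 1326/612.7 = 9747.5 Tg.
The anomaly ΔM(t) = M(t) − M_∞ decays as ΔM₀·e^(−t/τ) with ΔM₀ = 4504 − 9747.5 = −5244 Tg.
At t = 9.89 yr, e^(−t/τ) = e^(−1.345) = 0.2604, so ΔM = −1366 Tg and M = 9747.5 − 1366 = 8381.9 Tg.

8380 Tg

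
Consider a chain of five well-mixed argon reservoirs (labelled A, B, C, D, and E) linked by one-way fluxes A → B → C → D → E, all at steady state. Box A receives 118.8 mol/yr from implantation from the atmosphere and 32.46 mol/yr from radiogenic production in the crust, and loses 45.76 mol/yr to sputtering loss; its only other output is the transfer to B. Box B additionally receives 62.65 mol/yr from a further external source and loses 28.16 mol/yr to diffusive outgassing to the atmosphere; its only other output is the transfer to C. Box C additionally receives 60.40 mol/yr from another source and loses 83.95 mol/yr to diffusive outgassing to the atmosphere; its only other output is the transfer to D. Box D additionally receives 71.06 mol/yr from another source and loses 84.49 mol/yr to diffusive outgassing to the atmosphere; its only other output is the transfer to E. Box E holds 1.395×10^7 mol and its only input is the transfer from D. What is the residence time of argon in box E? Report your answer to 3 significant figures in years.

135000 yr

Box A: F(A→B) = (118.8 + 32.46) − 45.76 = 105.50 mol/yr.
Box B: F(B→C) = (105.50 + 62.65) − 28.16 = 139.99 mol/yr.
Box C: F(C→D) = (139.99 + 60.40) − 83.95 = 116.44 mol/yr.
Box D: F(D→E) = (116.44 + 71.06) − 84.49 = 103.01 mol/yr.
Box E throughput = its input = 103.01 mol/yr; τ = 1.395×10^7 / 103.01 = 135400 yr.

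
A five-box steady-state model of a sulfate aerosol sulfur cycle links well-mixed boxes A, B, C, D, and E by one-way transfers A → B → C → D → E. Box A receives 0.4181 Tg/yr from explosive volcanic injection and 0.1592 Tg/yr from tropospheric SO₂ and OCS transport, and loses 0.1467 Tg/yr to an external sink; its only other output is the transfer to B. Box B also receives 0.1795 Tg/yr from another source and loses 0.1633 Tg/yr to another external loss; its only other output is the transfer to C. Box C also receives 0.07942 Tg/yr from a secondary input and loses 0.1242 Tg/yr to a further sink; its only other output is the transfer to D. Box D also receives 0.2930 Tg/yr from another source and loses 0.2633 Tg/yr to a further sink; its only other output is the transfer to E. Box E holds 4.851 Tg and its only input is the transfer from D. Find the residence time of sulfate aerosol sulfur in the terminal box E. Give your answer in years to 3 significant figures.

11.2 yr

Box A: F(A→B) = (0.4181 + 0.1592) − 0.1467 = 0.43060 Tg/yr.
Box B: F(B→C) = (0.43060 + 0.1795) − 0.1633 = 0.44680 Tg/yr.
Box C: F(C→D) = (0.44680 + 0.07942) − 0.1242 = 0.40202 Tg/yr.
Box D: F(D→E) = (0.40202 + 0.2930) − 0.2633 = 0.43172 Tg/yr.
Box E throughput = its input = 0.43172 Tg/yr; τ = 4.851 / 0.43172 = 11.24 yr.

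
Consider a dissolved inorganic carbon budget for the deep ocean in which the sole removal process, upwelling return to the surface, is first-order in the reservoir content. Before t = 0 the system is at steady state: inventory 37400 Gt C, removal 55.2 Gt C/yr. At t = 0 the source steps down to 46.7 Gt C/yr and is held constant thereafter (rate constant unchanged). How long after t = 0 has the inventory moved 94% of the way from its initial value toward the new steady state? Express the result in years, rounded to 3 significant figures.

τ = M₀/F₀ = 37400/55.2 = 677.5 yr.
The remaining gap fraction is e^(−t/τ); 94% covered ⇒ e^(−t/τ) = 0.0600.
t = −τ ln(0.0600) = 677.5 × 2.813 = 1906 yr.

1910 yr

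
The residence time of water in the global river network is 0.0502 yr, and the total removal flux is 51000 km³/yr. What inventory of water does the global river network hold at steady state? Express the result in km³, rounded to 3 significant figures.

2560 km³

τ = M/F ⇒ M = τ × F = 0.0502 × 51000 = 2560 km³.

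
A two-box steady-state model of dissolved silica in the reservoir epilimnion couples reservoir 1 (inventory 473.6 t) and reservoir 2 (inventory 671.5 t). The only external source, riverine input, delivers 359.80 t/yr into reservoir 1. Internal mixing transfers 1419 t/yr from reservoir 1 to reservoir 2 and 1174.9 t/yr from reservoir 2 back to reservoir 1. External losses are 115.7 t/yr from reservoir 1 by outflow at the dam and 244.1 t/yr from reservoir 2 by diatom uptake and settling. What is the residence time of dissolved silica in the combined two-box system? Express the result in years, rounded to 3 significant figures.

3.18 yr

Residence time in the combined system uses the total inventory and the total *external* removal — internal exchanges between the two boxes cancel.
M_total = 473.6 + 671.5 = 1145.1 t.
ΣF_external_out = 115.7 + 244.1 = 359.80 t/yr.
τ = M_total / ΣF_ext = 1145.1 / 359.80 = 3.183 yr.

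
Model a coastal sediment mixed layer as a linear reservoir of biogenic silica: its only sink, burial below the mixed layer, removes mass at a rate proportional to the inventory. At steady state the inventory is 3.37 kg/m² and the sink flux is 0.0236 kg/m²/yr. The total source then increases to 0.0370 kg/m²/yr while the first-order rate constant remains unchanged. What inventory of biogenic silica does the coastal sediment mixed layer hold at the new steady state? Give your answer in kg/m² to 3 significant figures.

Rate constant k = F/M = 0.0236 / 3.37 = 0.007003 yr⁻¹.
At the new steady state, source = k·M_new ⇒ M_new = 0.0370 / 0.007003 = 5.283 kg/m².
(Equivalently M_new = M × F_new/F_old = 3.37 × 0.0370/0.0236.)

5.28 kg/m²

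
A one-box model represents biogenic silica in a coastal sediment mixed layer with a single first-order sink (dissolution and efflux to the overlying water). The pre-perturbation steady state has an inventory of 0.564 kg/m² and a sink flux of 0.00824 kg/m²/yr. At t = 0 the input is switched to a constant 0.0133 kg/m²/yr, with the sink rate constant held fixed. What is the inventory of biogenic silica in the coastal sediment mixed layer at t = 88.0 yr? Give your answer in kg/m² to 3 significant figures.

τ = M₀/F₀ = 0.564/0.00824 = 68.45 yr; rate constant k = 1/τ.
New steady state M_∞ = F₁/k = F₁·τ = 0.0133 × 68.45 = 0.91034 kg/m².
M(t) = M_∞ + (M₀ − M_∞)·e^(−t/τ); t/τ = 88.0/68.45 = 1.286, so e^(−t/τ) = 0.2765.
M(t) = 0.91034 − 0.3463 × 0.2765 = 0.81459 kg/m².

0.815 kg/m²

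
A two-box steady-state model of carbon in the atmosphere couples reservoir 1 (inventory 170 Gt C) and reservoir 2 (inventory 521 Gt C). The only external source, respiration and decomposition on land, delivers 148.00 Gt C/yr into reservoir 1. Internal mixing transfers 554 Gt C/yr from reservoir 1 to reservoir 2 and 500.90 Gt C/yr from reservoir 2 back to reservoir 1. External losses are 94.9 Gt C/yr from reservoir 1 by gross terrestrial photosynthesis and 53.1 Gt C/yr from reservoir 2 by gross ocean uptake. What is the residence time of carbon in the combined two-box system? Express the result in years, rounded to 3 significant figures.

4.67 yr

Treat the two boxes together as one reservoir: the mixing fluxes between them are internal recycling, so τ = ΣM / Σ(external losses).
M_total = 170 + 521 = 691.00 Gt C.
ΣF_external_out = 94.9 + 53.1 = 148.00 Gt C/yr.
τ = M_total / ΣF_ext = 691.00 / 148.00 = 4.669 yr.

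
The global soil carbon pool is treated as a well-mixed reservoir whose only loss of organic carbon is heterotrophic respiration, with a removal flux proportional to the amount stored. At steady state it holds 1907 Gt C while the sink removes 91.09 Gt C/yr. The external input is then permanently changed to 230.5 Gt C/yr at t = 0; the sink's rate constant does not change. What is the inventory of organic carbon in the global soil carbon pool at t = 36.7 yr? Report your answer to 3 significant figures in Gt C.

4320 Gt C

The sink rate constant is k = F₀/M₀ = 91.09/1907 = 0.04777 yr⁻¹.
Solving dM/dt = F₁ − kM with M(0) = M₀ gives M(t) = F₁/k + (M₀ − F₁/k)·e^(−kt).
F₁/k = 230.5/0.04777 = 4825.6 Gt C; kt = 0.04777 × 36.7 = 1.753, e^(−kt) = 0.1733.
M(36.7) = 4825.6 + (1907 − 4825.6) × 0.1733 = 4825.6 − 505.6 = 4319.9 Gt C.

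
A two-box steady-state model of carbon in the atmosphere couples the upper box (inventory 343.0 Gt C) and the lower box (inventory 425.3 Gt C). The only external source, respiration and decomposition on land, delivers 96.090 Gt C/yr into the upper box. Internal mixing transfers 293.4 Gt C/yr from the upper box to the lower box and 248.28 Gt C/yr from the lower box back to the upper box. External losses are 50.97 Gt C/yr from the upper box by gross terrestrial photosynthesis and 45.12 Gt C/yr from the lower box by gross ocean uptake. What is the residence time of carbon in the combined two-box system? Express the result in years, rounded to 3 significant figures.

Residence time in the combined system uses the total inventory and the total *external* removal — internal exchanges between the two boxes cancel.
M_total = 343.0 + 425.3 = 768.30 Gt C.
ΣF_external_out = 50.97 + 45.12 = 96.090 Gt C/yr.
τ = M_total / ΣF_ext = 768.30 / 96.090 = 7.996 yr.

8.00 yr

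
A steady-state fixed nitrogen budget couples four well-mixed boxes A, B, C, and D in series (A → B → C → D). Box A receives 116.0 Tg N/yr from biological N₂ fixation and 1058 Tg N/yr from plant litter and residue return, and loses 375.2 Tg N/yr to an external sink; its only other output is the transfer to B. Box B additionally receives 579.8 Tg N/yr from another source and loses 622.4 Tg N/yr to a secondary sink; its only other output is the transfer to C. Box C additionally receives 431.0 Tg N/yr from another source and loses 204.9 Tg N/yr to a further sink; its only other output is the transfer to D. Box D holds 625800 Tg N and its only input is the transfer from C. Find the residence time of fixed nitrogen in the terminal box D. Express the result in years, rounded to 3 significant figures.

637 yr

Box A: F(A→B) = (116.0 + 1058) − 375.2 = 798.80 Tg N/yr.
Box B: F(B→C) = (798.80 + 579.8) − 622.4 = 756.20 Tg N/yr.
Box C: F(C→D) = (756.20 + 431.0) − 204.9 = 982.30 Tg N/yr.
Box D throughput = its input = 982.30 Tg N/yr; τ = 625800 / 982.30 = 637.1 yr.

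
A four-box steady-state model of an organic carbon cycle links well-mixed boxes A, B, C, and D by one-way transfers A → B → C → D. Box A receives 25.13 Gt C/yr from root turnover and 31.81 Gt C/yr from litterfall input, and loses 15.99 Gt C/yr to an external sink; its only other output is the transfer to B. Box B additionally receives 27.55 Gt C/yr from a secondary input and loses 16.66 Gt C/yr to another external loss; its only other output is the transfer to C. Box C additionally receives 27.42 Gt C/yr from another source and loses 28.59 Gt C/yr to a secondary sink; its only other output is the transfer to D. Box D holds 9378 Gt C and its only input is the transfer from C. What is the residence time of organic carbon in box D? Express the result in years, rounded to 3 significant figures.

Box A: F(A→B) = (25.13 + 31.81) − 15.99 = 40.950 Gt C/yr.
Box B: F(B→C) = (40.950 + 27.55) − 16.66 = 51.840 Gt C/yr.
Box C: F(C→D) = (51.840 + 27.42) − 28.59 = 50.670 Gt C/yr.
Box D throughput = its input = 50.670 Gt C/yr; τ = 9378 / 50.670 = 185.1 yr.

185 yr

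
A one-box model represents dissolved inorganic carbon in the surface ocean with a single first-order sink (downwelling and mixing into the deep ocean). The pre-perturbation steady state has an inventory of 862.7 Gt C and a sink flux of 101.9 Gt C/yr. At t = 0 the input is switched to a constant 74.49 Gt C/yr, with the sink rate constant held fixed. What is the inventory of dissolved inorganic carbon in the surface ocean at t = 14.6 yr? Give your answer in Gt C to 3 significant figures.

Residence time τ = M₀/F₀ = 8.466 yr. The eventual steady state is M_∞ = M₀·(F₁/F₀) = 862.7 × 74.49/101.9 = 630.64 Gt C.
The anomaly ΔM(t) = M(t) − M_∞ decays as ΔM₀·e^(−t/τ) with ΔM₀ = 862.7 − 630.64 = 232.1 Gt C.
At t = 14.6 yr, e^(−t/τ) = e^(−1.725) = 0.1783, so ΔM = 41.37 Gt C and M = 630.64 + 41.37 = 672.01 Gt C.

672 Gt C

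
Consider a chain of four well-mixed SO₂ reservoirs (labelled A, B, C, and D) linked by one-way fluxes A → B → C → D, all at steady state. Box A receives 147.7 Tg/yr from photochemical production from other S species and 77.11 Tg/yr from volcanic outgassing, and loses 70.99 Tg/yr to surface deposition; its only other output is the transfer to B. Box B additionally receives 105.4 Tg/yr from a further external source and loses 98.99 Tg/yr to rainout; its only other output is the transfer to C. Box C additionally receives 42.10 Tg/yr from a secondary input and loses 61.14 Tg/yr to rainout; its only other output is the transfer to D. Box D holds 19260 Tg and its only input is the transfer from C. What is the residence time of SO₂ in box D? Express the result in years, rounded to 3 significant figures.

Box A: F(A→B) = (147.7 + 77.11) − 70.99 = 153.82 Tg/yr.
Box B: F(B→C) = (153.82 + 105.4) − 98.99 = 160.23 Tg/yr.
Box C: F(C→D) = (160.23 + 42.10) − 61.14 = 141.19 Tg/yr.
Box D throughput = its input = 141.19 Tg/yr; τ = 19260 / 141.19 = 136.4 yr.

136 yr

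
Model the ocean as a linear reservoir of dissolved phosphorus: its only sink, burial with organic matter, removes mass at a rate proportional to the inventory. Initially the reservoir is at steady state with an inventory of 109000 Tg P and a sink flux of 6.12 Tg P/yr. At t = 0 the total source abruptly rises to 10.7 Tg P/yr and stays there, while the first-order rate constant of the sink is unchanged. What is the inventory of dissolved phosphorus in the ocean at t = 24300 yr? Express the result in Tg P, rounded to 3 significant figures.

Residence time τ = M₀/F₀ = 17810 yr. The eventual steady state is M_∞ = M₀·(F₁/F₀) = 109000 × 10.7/6.12 = 190570 Tg P.
The anomaly ΔM(t) = M(t) − M_∞ decays as ΔM₀·e^(−t/τ) with ΔM₀ = 109000 − 190570 = −81570 Tg P.
At t = 24300 yr, e^(−t/τ) = e^(−1.364) = 0.2555, so ΔM = −20850 Tg P and M = 190570 − 20850 = 169730 Tg P.

170000 Tg P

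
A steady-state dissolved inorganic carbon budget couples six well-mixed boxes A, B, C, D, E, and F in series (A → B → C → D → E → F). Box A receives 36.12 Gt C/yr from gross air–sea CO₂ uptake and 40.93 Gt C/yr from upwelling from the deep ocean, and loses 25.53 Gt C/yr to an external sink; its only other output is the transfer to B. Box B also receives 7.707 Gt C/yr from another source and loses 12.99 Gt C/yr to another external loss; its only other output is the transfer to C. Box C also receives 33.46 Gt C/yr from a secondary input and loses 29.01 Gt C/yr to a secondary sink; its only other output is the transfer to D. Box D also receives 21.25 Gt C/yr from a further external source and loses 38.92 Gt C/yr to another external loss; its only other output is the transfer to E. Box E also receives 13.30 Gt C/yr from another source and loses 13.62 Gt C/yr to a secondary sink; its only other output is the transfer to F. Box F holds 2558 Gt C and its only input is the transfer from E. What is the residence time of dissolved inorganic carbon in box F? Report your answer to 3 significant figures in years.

Box A: F(A→B) = (36.12 + 40.93) − 25.53 = 51.520 Gt C/yr.
Box B: F(B→C) = (51.520 + 7.707) − 12.99 = 46.237 Gt C/yr.
Box C: F(C→D) = (46.237 + 33.46) − 29.01 = 50.687 Gt C/yr.
Box D: F(D→E) = (50.687 + 21.25) − 38.92 = 33.017 Gt C/yr.
Box E: F(E→F) = (33.017 + 13.30) − 13.62 = 32.697 Gt C/yr.
Box F throughput = its input = 32.697 Gt C/yr; τ = 2558 / 32.697 = 78.23 yr.

78.2 yr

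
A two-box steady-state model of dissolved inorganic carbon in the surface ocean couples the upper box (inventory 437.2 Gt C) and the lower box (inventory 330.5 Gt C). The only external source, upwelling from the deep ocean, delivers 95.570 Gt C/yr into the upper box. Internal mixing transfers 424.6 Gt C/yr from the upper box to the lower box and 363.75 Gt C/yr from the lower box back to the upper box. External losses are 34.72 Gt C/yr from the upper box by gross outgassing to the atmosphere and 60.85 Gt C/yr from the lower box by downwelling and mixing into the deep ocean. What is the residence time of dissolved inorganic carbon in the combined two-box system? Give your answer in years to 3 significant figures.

8.03 yr

For the system as a whole, the A↔B exchange is internal and contributes nothing to the throughput; only the external sinks remove mass.
M_total = 437.2 + 330.5 = 767.70 Gt C.
ΣF_external_out = 34.72 + 60.85 = 95.570 Gt C/yr.
τ = M_total / ΣF_ext = 767.70 / 95.570 = 8.033 yr.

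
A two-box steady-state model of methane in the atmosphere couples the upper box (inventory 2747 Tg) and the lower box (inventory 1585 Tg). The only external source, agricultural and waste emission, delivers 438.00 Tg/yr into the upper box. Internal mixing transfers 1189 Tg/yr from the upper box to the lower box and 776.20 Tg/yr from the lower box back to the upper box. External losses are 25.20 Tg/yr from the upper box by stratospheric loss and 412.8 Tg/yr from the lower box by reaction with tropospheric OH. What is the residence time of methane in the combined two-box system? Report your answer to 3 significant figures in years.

9.89 yr

For the system as a whole, the A↔B exchange is internal and contributes nothing to the throughput; only the external sinks remove mass.
M_total = 2747 + 1585 = 4332.0 Tg.
ΣF_external_out = 25.20 + 412.8 = 438.00 Tg/yr.
τ = M_total / ΣF_ext = 4332.0 / 438.00 = 9.890 yr.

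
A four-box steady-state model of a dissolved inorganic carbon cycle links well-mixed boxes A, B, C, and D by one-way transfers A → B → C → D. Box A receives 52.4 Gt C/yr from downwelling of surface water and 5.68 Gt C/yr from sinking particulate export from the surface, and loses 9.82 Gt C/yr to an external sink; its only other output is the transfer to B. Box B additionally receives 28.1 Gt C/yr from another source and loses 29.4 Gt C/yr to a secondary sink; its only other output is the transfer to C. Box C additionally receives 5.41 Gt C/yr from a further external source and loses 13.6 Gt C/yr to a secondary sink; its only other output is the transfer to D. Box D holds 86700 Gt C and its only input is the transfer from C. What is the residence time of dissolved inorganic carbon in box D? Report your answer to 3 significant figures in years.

Box A: F(A→B) = (52.4 + 5.68) − 9.82 = 48.260 Gt C/yr.
Box B: F(B→C) = (48.260 + 28.1) − 29.4 = 46.960 Gt C/yr.
Box C: F(C→D) = (46.960 + 5.41) − 13.6 = 38.770 Gt C/yr.
Box D throughput = its input = 38.770 Gt C/yr; τ = 86700 / 38.770 = 2236 yr.

2240 yr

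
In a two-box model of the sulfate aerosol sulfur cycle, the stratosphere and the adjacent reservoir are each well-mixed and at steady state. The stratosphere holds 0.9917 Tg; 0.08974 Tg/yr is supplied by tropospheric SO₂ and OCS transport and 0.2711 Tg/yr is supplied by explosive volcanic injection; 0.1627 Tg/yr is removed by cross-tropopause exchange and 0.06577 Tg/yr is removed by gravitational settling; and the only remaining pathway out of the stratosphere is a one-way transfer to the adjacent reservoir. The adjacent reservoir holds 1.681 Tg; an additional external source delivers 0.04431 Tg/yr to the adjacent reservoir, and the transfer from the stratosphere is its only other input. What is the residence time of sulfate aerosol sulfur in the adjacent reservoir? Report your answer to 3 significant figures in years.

Balance the stratosphere: ΣF_in = 0.08974 + 0.2711 = 0.36084 Tg/yr.
Transfer to the adjacent reservoir = ΣF_in − (0.1627 + 0.06577) = 0.13237 Tg/yr.
Total input to the adjacent reservoir = 0.13237 + 0.04431 = 0.17668 Tg/yr; at steady state this equals its total output.
τ = M / F = 1.681 / 0.17668 = 9.514 yr.

9.51 yr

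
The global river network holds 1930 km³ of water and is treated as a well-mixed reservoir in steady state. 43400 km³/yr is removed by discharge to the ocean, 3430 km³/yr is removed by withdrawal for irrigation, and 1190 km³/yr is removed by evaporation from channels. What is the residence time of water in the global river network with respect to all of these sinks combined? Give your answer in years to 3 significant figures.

0.0402 yr

Total removal flux = 43400 + 3430 + 1190 = 48020 km³/yr.
τ = M / ΣF_out = 1930 / 48020 = 0.04019 yr.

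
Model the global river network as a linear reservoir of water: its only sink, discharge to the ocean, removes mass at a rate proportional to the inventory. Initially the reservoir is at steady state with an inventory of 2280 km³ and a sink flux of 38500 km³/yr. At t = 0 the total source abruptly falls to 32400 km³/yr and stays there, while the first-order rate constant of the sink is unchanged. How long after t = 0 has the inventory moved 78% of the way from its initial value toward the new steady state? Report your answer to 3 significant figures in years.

0.0897 yr

τ = M₀/F₀ = 2280/38500 = 0.05922 yr.
The remaining gap fraction is e^(−t/τ); 78% covered ⇒ e^(−t/τ) = 0.220.
t = −τ ln(0.220) = 0.05922 × 1.514 = 0.08967 yr.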